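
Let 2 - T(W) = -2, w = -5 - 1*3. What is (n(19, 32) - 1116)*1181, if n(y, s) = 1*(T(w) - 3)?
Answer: -1316815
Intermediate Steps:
w = -8 (w = -5 - 3 = -8)
T(W) = 4 (T(W) = 2 - 1*(-2) = 2 + 2 = 4)
n(y, s) = 1 (n(y, s) = 1*(4 - 3) = 1*1 = 1)
(n(19, 32) - 1116)*1181 = (1 - 1116)*1181 = -1115*1181 = -1316815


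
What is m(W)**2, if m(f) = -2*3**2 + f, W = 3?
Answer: 225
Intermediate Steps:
m(f) = -18 + f (m(f) = -2*9 + f = -18 + f)
m(W)**2 = (-18 + 3)**2 = (-15)**2 = 225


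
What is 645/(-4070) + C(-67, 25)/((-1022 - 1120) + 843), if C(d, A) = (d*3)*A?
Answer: 1307593/352462 ≈ 3.7099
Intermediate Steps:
C(d, A) = 3*A*d (C(d, A) = (3*d)*A = 3*A*d)
645/(-4070) + C(-67, 25)/((-1022 - 1120) + 843) = 645/(-4070) + (3*25*(-67))/((-1022 - 1120) + 843) = 645*(-1/4070) - 5025/(-2142 + 843) = -129/814 - 5025/(-1299) = -129/814 - 5025*(-1/1299) = -129/814 + 1675/433 = 1307593/352462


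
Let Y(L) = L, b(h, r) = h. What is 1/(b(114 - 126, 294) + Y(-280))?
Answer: -1/292 ≈ -0.0034247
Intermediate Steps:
1/(b(114 - 126, 294) + Y(-280)) = 1/((114 - 126) - 280) = 1/(-12 - 280) = 1/(-292) = -1/292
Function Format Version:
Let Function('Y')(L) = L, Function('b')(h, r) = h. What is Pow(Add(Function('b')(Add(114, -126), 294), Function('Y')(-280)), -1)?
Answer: Rational(-1, 292) ≈ -0.0034247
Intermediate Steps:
Pow(Add(Function('b')(Add(114, -126), 294), Function('Y')(-280)), -1) = Pow(Add(Add(114, -126), -280), -1) = Pow(Add(-12, -280), -1) = Pow(-292, -1) = Rational(-1, 292)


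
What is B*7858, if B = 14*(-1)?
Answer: -110012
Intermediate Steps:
B = -14
B*7858 = -14*7858 = -110012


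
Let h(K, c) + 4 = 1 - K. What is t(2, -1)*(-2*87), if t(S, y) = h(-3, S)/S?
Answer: 0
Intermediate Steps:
h(K, c) = -3 - K (h(K, c) = -4 + (1 - K) = -3 - K)
t(S, y) = 0 (t(S, y) = (-3 - 1*(-3))/S = (-3 + 3)/S = 0/S = 0)
t(2, -1)*(-2*87) = 0*(-2*87) = 0*(-174) = 0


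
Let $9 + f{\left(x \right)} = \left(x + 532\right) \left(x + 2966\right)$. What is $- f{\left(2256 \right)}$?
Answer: $-14558927$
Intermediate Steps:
$f{\left(x \right)} = -9 + \left(532 + x\right) \left(2966 + x\right)$ ($f{\left(x \right)} = -9 + \left(x + 532\right) \left(x + 2966\right) = -9 + \left(532 + x\right) \left(2966 + x\right)$)
$- f{\left(2256 \right)} = - (1577903 + 2256^{2} + 3498 \cdot 2256) = - (1577903 + 5089536 + 7891488) = \left(-1\right) 14558927 = -14558927$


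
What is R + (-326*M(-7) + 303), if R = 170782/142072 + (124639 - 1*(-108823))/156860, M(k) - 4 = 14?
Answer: -15494796398377/2785676740 ≈ -5562.3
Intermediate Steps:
M(k) = 18 (M(k) = 4 + 14 = 18)
R = 7494659723/2785676740 (R = 170782*(1/142072) + (124639 + 108823)*(1/156860) = 85391/71036 + 233462*(1/156860) = 85391/71036 + 116731/78430 = 7494659723/2785676740 ≈ 2.6904)
R + (-326*M(-7) + 303) = 7494659723/2785676740 + (-326*18 + 303) = 7494659723/2785676740 + (-5868 + 303) = 7494659723/2785676740 - 5565 = -15494796398377/2785676740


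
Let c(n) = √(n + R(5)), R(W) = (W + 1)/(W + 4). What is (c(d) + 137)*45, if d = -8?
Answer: 6165 + 15*I*√66 ≈ 6165.0 + 121.86*I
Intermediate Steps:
R(W) = (1 + W)/(4 + W)
c(n) = √(⅔ + n) (c(n) = √(n + (1 + 5)/(4 + 5)) = √(n + 6/9) = √(n + (⅑)*6) = √(n + ⅔) = √(⅔ + n))
(c(d) + 137)*45 = (√(6 + 9*(-8))/3 + 137)*45 = (√(6 - 72)/3 + 137)*45 = (√(-66)/3 + 137)*45 = ((I*√66)/3 + 137)*45 = (I*√66/3 + 137)*45 = (137 + I*√66/3)*45 = 6165 + 15*I*√66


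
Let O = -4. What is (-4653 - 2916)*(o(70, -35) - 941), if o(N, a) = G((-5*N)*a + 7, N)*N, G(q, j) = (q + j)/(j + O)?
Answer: -1010189016/11 ≈ -9.1835e+7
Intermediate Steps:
G(q, j) = (j + q)/(-4 + j) (G(q, j) = (q + j)/(j - 4) = (j + q)/(-4 + j))
o(N, a) = N*(7 + N - 5*N*a)/(-4 + N) (o(N, a) = ((N + ((-5*N)*a + 7))/(-4 + N))*N = ((N + (-5*N*a + 7))/(-4 + N))*N = ((N + (7 - 5*N*a))/(-4 + N))*N = ((7 + N - 5*N*a)/(-4 + N))*N = N*(7 + N - 5*N*a)/(-4 + N))
(-4653 - 2916)*(o(70, -35) - 941) = (-4653 - 2916)*(70*(7 + 70 - 5*70*(-35))/(-4 + 70) - 941) = -7569*(70*(7 + 70 + 12250)/66 - 941) = -7569*(70*(1/66)*12327 - 941) = -7569*(143815/11 - 941) = -7569*133464/11 = -1010189016/11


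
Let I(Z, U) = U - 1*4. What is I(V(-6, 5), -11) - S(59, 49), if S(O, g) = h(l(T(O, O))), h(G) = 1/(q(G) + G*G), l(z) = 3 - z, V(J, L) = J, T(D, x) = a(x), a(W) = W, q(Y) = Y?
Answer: -46201/3080 ≈ -15.000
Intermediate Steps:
T(D, x) = x
I(Z, U) = -4 + U (I(Z, U) = U - 4 = -4 + U)
h(G) = 1/(G + G**2) (h(G) = 1/(G + G*G) = 1/(G + G**2))
S(O, g) = 1/((3 - O)*(4 - O)) (S(O, g) = 1/((3 - O)*(1 + (3 - O))) = 1/((3 - O)*(4 - O)))
I(V(-6, 5), -11) - S(59, 49) = (-4 - 11) - 1/(3 + (3 - 1*59)**2 - 1*59) = -15 - 1/(3 + (3 - 59)**2 - 59) = -15 - 1/(3 + (-56)**2 - 59) = -15 - 1/(3 + 3136 - 59) = -15 - 1/3080 = -46201/3080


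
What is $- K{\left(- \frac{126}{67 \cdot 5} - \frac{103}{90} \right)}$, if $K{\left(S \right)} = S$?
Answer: $\frac{9169}{6030} \approx 1.5206$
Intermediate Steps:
$- K{\left(- \frac{126}{67 \cdot 5} - \frac{103}{90} \right)} = - (- \frac{126}{67 \cdot 5} - \frac{103}{90}) = - (- \frac{126}{335} - \frac{103}{90}) = \left(-1\right) \left(- \frac{9169}{6030}\right) = \frac{9169}{6030}$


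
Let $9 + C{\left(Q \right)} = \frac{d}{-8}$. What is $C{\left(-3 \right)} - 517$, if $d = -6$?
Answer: $- \frac{2101}{4} \approx -525.25$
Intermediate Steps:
$C{\left(Q \right)} = - \frac{33}{4}$ ($C{\left(Q \right)} = -9 - \frac{6}{-8} = -9 - - \frac{3}{4} = -9 + \frac{3}{4} = - \frac{33}{4}$)
$C{\left(-3 \right)} - 517 = - \frac{33}{4} - 517 = - \frac{2101}{4}$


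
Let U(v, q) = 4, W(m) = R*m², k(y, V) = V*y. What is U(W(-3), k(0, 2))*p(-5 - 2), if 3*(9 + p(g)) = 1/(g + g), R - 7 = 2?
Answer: -758/21 ≈ -36.095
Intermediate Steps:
R = 9 (R = 7 + 2 = 9)
W(m) = 9*m²
p(g) = -9 + 1/(6*g) (p(g) = -9 + 1/(3*(g + g)) = -9 + 1/(3*((2*g))) = -9 + (1/(2*g))/3 = -9 + 1/(6*g))
U(W(-3), k(0, 2))*p(-5 - 2) = 4*(-9 + 1/(6*(-5 - 2))) = 4*(-9 + (⅙)/(-7)) = 4*(-9 + (⅙)*(-⅐)) = 4*(-9 - 1/42) = 4*(-379/42) = -758/21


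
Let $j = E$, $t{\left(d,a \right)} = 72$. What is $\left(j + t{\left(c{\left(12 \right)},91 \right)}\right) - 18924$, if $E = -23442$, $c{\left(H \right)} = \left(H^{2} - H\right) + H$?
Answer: $-42294$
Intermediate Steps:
$c{\left(H \right)} = H^{2}$
$j = -23442$
$\left(j + t{\left(c{\left(12 \right)},91 \right)}\right) - 18924 = \left(-23442 + 72\right) - 18924 = -23370 - 18924 = -42294$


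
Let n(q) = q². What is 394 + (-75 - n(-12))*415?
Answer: -90491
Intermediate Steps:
394 + (-75 - n(-12))*415 = 394 + (-75 - 1*(-12)²)*415 = 394 + (-75 - 1*144)*415 = 394 + (-75 - 144)*415 = 394 - 219*415 = 394 - 90885 = -90491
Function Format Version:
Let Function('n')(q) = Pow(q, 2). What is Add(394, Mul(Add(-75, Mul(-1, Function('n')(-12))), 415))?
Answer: -90491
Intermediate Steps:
Add(394, Mul(Add(-75, Mul(-1, Function('n')(-12))), 415)) = Add(394, Mul(Add(-75, Mul(-1, Pow(-12, 2))), 415)) = Add(394, Mul(Add(-75, Mul(-1, 144)), 415)) = Add(394, Mul(Add(-75, -144), 415)) = Add(394, Mul(-219, 415)) = Add(394, -90885) = -90491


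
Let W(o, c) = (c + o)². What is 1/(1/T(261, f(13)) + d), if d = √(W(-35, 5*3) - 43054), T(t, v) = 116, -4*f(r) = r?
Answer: 116/573952225 - 13456*I*√42654/573952225 ≈ 2.0211e-7 - 0.0048419*I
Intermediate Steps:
f(r) = -r/4
d = I*√42654 (d = √((5*3 - 35)² - 43054) = √((15 - 35)² - 43054) = √((-20)² - 43054) = √(400 - 43054) = √(-42654) = I*√42654 ≈ 206.53*I)
1/(1/T(261, f(13)) + d) = 1/(1/116 + I*√42654)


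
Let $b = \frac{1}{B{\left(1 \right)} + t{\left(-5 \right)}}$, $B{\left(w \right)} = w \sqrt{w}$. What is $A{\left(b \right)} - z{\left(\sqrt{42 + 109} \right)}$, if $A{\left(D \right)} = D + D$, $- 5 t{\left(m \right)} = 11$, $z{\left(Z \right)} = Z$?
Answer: $- \frac{5}{3} - \sqrt{151} \approx -13.955$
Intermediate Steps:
$B{\left(w \right)} = w^{\frac{3}{2}}$
$t{\left(m \right)} = - \frac{11}{5}$ ($t{\left(m \right)} = \left(- \frac{1}{5}\right) 11 = - \frac{11}{5}$)
$b = - \frac{5}{6}$ ($b = \frac{1}{1^{\frac{3}{2}} - \frac{11}{5}} = \frac{1}{1 - \frac{11}{5}} = \frac{1}{- \frac{6}{5}} = - \frac{5}{6} \approx -0.83333$)
$A{\left(D \right)} = 2 D$
$A{\left(b \right)} - z{\left(\sqrt{42 + 109} \right)} = 2 \left(- \frac{5}{6}\right) - \sqrt{42 + 109} = - \frac{5}{3} - \sqrt{151}$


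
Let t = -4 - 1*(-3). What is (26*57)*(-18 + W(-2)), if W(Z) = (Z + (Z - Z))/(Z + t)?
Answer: -25688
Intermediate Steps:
t = -1 (t = -4 + 3 = -1)
W(Z) = Z/(-1 + Z) (W(Z) = (Z + (Z - Z))/(Z - 1) = (Z + 0)/(-1 + Z) = Z/(-1 + Z))
(26*57)*(-18 + W(-2)) = (26*57)*(-18 - 2/(-1 - 2)) = 1482*(-18 - 2/(-3)) = 1482*(-18 - 2*(-⅓)) = 1482*(-18 + ⅔) = 1482*(-52/3) = -25688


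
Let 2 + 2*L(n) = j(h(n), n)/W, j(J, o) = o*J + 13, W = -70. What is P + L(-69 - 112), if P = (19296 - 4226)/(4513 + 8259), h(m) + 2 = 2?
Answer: 38921/447020 ≈ 0.087068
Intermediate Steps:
h(m) = 0 (h(m) = -2 + 2 = 0)
j(J, o) = 13 + J*o (j(J, o) = J*o + 13 = 13 + J*o)
L(n) = -153/140 (L(n) = -1 + ((13 + 0*n)/(-70))/2 = -1 + ((13 + 0)*(-1/70))/2 = -1 + (13*(-1/70))/2 = -1 + (½)*(-13/70) = -1 - 13/140 = -153/140)
P = 7535/6386 (P = 15070/12772 = 15070*(1/12772) = 7535/6386 ≈ 1.1799)
P + L(-69 - 112) = 7535/6386 - 153/140 = 38921/447020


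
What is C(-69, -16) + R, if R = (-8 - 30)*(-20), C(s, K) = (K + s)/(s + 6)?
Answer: 47965/63 ≈ 761.35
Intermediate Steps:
C(s, K) = (K + s)/(6 + s)
R = 760 (R = -38*(-20) = 760)
C(-69, -16) + R = (-16 - 69)/(6 - 69) + 760 = -85/(-63) + 760 = -1/63*(-85) + 760 = 85/63 + 760 = 47965/63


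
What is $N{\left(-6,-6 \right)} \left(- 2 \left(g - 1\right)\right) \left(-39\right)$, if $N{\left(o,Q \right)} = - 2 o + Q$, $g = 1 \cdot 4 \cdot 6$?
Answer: $10764$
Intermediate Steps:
$g = 24$ ($g = 4 \cdot 6 = 24$)
$N{\left(o,Q \right)} = Q - 2 o$
$N{\left(-6,-6 \right)} \left(- 2 \left(g - 1\right)\right) \left(-39\right) = \left(-6 - -12\right) \left(- 2 \left(24 - 1\right)\right) \left(-39\right) = \left(-6 + 12\right) \left(\left(-2\right) 23\right) \left(-39\right) = 6 \left(-46\right) \left(-39\right) = \left(-276\right) \left(-39\right) = 10764$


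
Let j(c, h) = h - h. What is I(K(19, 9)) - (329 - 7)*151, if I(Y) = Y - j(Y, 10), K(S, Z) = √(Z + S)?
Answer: -48622 + 2*√7 ≈ -48617.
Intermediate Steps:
j(c, h) = 0
K(S, Z) = √(S + Z)
I(Y) = Y (I(Y) = Y - 1*0 = Y + 0 = Y)
I(K(19, 9)) - (329 - 7)*151 = √(19 + 9) - (329 - 7)*151 = √28 - 322*151 = 2*√7 - 1*48622 = 2*√7 - 48622 = -48622 + 2*√7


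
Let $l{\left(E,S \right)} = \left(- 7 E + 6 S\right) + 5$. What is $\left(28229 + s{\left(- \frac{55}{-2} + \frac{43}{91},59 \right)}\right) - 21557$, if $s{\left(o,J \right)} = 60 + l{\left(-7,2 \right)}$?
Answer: $6798$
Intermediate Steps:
$l{\left(E,S \right)} = 5 - 7 E + 6 S$
$s{\left(o,J \right)} = 126$ ($s{\left(o,J \right)} = 60 + \left(5 - -49 + 6 \cdot 2\right) = 60 + \left(5 + 49 + 12\right) = 60 + 66 = 126$)
$\left(28229 + s{\left(- \frac{55}{-2} + \frac{43}{91},59 \right)}\right) - 21557 = \left(28229 + 126\right) - 21557 = 28355 - 21557 = 6798$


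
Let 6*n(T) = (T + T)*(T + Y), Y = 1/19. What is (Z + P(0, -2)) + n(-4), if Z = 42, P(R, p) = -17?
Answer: 575/19 ≈ 30.263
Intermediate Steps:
Y = 1/19 ≈ 0.052632
n(T) = T*(1/19 + T)/3 (n(T) = ((T + T)*(T + 1/19))/6 = ((2*T)*(1/19 + T))/6 = (2*T*(1/19 + T))/6 = T*(1/19 + T)/3)
(Z + P(0, -2)) + n(-4) = (42 - 17) + (1/57)*(-4)*(1 + 19*(-4)) = 25 + (1/57)*(-4)*(1 - 76) = 25 + (1/57)*(-4)*(-75) = 25 + 100/19 = 575/19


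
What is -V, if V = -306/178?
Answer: 153/89 ≈ 1.7191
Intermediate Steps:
V = -153/89 (V = -306*1/178 = -153/89 ≈ -1.7191)
-V = -1*(-153/89) = 153/89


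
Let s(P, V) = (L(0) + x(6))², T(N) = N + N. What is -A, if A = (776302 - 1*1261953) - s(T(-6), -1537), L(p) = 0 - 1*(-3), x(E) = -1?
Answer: 485655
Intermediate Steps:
L(p) = 3 (L(p) = 0 + 3 = 3)
T(N) = 2*N
s(P, V) = 4 (s(P, V) = (3 - 1)² = 2² = 4)
A = -485655 (A = (776302 - 1*1261953) - 1*4 = (776302 - 1261953) - 4 = -485651 - 4 = -485655)
-A = -1*(-485655) = 485655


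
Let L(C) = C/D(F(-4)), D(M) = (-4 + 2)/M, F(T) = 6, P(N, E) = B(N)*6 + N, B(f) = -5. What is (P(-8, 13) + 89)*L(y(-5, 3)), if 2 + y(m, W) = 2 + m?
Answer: 765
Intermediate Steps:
y(m, W) = m (y(m, W) = -2 + (2 + m) = m)
P(N, E) = -30 + N (P(N, E) = -5*6 + N = -30 + N)
D(M) = -2/M
L(C) = -3*C (L(C) = C/((-2/6)) = C/((-2*⅙)) = C/(-⅓) = C*(-3) = -3*C)
(P(-8, 13) + 89)*L(y(-5, 3)) = ((-30 - 8) + 89)*(-3*(-5)) = (-38 + 89)*15 = 51*15 = 765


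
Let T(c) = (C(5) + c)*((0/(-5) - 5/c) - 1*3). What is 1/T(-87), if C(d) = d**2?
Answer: 87/15872 ≈ 0.0054813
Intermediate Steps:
T(c) = (-3 - 5/c)*(25 + c) (T(c) = (5**2 + c)*((0/(-5) - 5/c) - 1*3) = (25 + c)*((0*(-1/5) - 5/c) - 3) = (25 + c)*((0 - 5/c) - 3) = (25 + c)*(-5/c - 3) = (25 + c)*(-3 - 5/c) = (-3 - 5/c)*(25 + c))
1/T(-87) = 1/(-80 - 125/(-87) - 3*(-87)) = 1/(-80 - 125*(-1/87) + 261) = 1/(-80 + 125/87 + 261) = 1/(15872/87) = 87/15872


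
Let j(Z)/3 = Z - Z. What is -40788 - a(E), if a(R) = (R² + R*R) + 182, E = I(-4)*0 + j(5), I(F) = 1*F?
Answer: -40970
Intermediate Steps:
j(Z) = 0 (j(Z) = 3*(Z - Z) = 3*0 = 0)
I(F) = F
E = 0 (E = -4*0 + 0 = 0 + 0 = 0)
a(R) = 182 + 2*R² (a(R) = (R² + R²) + 182 = 2*R² + 182 = 182 + 2*R²)
-40788 - a(E) = -40788 - (182 + 2*0²) = -40788 - (182 + 2*0) = -40788 - (182 + 0) = -40788 - 1*182 = -40788 - 182 = -40970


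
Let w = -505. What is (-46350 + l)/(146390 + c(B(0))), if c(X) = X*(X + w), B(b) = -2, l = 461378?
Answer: 103757/36851 ≈ 2.8156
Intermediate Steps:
c(X) = X*(-505 + X) (c(X) = X*(X - 505) = X*(-505 + X))
(-46350 + l)/(146390 + c(B(0))) = (-46350 + 461378)/(146390 - 2*(-505 - 2)) = 415028/(146390 - 2*(-507)) = 415028/(146390 + 1014) = 415028/147404 = 415028*(1/147404) = 103757/36851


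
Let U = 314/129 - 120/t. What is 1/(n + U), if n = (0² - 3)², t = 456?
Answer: 2451/27380 ≈ 0.089518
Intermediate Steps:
U = 5321/2451 (U = 314/129 - 120/456 = 314*(1/129) - 120*1/456 = 314/129 - 5/19 = 5321/2451 ≈ 2.1710)
n = 9 (n = (0 - 3)² = (-3)² = 9)
1/(n + U) = 1/(9 + 5321/2451) = 1/(27380/2451) = 2451/27380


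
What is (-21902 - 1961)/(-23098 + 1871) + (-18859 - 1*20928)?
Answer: -844534786/21227 ≈ -39786.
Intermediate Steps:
(-21902 - 1961)/(-23098 + 1871) + (-18859 - 1*20928) = -23863/(-21227) + (-18859 - 20928) = -23863*(-1/21227) - 39787 = 23863/21227 - 39787 = -844534786/21227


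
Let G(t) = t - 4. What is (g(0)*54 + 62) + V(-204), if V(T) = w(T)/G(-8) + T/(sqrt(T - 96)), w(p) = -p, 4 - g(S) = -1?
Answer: 315 + 34*I*sqrt(3)/5 ≈ 315.0 + 11.778*I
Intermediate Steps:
g(S) = 5 (g(S) = 4 - 1*(-1) = 4 + 1 = 5)
G(t) = -4 + t
V(T) = T/12 + T/sqrt(-96 + T) (V(T) = (-T)/(-4 - 8) + T/(sqrt(T - 96)) = -T/(-12) + T/(sqrt(-96 + T)) = -T*(-1/12) + T/sqrt(-96 + T) = T/12 + T/sqrt(-96 + T))
(g(0)*54 + 62) + V(-204) = (5*54 + 62) + ((1/12)*(-204) - 204/sqrt(-96 - 204)) = (270 + 62) + (-17 - (-34)*I*sqrt(3)/5) = 332 + (-17 - (-34)*I*sqrt(3)/5) = 332 + (-17 + 34*I*sqrt(3)/5) = 315 + 34*I*sqrt(3)/5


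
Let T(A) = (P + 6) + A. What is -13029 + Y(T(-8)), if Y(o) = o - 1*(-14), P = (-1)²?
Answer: -13016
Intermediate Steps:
P = 1
T(A) = 7 + A (T(A) = (1 + 6) + A = 7 + A)
Y(o) = 14 + o (Y(o) = o + 14 = 14 + o)
-13029 + Y(T(-8)) = -13029 + (14 + (7 - 8)) = -13029 + (14 - 1) = -13029 + 13 = -13016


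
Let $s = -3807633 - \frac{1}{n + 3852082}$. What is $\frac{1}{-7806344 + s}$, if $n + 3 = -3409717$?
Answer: $- \frac{442362}{5137582093675} \approx -8.6103 \cdot 10^{-8}$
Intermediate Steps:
$n = -3409720$ ($n = -3 - 3409717 = -3409720$)
$s = - \frac{1684352149147}{442362}$ ($s = -3807633 - \frac{1}{-3409720 + 3852082} = -3807633 - \frac{1}{442362} = - \frac{1684352149147}{442362} \approx -3.8076 \cdot 10^{6}$)
$\frac{1}{-7806344 + s} = \frac{1}{-7806344 - \frac{1684352149147}{442362}} = \frac{1}{- \frac{5137582093675}{442362}} = - \frac{442362}{5137582093675}$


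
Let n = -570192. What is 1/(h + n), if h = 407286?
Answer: -1/162906 ≈ -6.1385e-6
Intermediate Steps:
1/(h + n) = 1/(407286 - 570192) = 1/(-162906) = -1/162906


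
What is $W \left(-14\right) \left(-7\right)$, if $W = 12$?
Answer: $1176$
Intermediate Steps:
$W \left(-14\right) \left(-7\right) = 12 \left(-14\right) \left(-7\right) = \left(-168\right) \left(-7\right) = 1176$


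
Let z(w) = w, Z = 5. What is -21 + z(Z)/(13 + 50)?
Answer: -1318/63 ≈ -20.921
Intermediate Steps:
-21 + z(Z)/(13 + 50) = -21 + 5/(13 + 50) = -21 + 5/63 = -1318/63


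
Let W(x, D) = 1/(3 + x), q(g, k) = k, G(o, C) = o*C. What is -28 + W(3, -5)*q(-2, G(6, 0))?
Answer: -28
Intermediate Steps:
G(o, C) = C*o
-28 + W(3, -5)*q(-2, G(6, 0)) = -28 + (0*6)/(3 + 3) = -28 + 0/6 = -28 + (⅙)*0 = -28 + 0 = -28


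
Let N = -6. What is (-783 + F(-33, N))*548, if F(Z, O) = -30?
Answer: -445524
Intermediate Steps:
(-783 + F(-33, N))*548 = (-783 - 30)*548 = -813*548 = -445524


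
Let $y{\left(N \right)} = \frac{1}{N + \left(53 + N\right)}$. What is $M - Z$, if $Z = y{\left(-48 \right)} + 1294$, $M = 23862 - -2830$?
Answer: $\frac{1092115}{43} \approx 25398.0$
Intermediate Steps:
$y{\left(N \right)} = \frac{1}{53 + 2 N}$
$M = 26692$ ($M = 23862 + 2830 = 26692$)
$Z = \frac{55641}{43}$ ($Z = \frac{1}{53 + 2 \left(-48\right)} + 1294 = \frac{1}{53 - 96} + 1294 = \frac{1}{-43} + 1294 = - \frac{1}{43} + 1294 = \frac{55641}{43} \approx 1294.0$)
$M - Z = 26692 - \frac{55641}{43} = \frac{1092115}{43}$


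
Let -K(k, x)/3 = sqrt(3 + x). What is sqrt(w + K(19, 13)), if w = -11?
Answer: I*sqrt(23) ≈ 4.7958*I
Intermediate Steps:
K(k, x) = -3*sqrt(3 + x)
sqrt(w + K(19, 13)) = sqrt(-11 - 3*sqrt(3 + 13)) = sqrt(-11 - 3*sqrt(16)) = sqrt(-11 - 3*4) = sqrt(-11 - 12) = sqrt(-23) = I*sqrt(23)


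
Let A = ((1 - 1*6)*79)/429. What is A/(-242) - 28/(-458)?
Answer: 1543907/23774322 ≈ 0.064940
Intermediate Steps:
A = -395/429 (A = ((1 - 6)*79)*(1/429) = -5*79*(1/429) = -395*1/429 = -395/429 ≈ -0.92075)
A/(-242) - 28/(-458) = -395/429/(-242) - 28/(-458) = -395/429*(-1/242) - 28*(-1/458) = 395/103818 + 14/229 = 1543907/23774322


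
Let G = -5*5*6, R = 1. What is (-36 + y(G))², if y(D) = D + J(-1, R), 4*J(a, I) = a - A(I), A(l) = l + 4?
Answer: 140625/4 ≈ 35156.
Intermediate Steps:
A(l) = 4 + l
G = -150 (G = -25*6 = -150)
J(a, I) = -1 - I/4 + a/4 (J(a, I) = (a - (4 + I))/4 = (a + (-4 - I))/4 = (-4 + a - I)/4 = -1 - I/4 + a/4)
y(D) = -3/2 + D (y(D) = D + (-1 - ¼*1 + (¼)*(-1)) = D + (-1 - ¼ - ¼) = D - 3/2 = -3/2 + D)
(-36 + y(G))² = (-36 + (-3/2 - 150))² = (-36 - 303/2)² = (-375/2)² = 140625/4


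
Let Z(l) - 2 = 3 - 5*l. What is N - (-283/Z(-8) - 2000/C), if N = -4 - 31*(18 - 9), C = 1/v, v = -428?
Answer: -38532452/45 ≈ -8.5628e+5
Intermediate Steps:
Z(l) = 5 - 5*l (Z(l) = 2 + (3 - 5*l) = 5 - 5*l)
C = -1/428 (C = 1/(-428) = -1/428 ≈ -0.0023364)
N = -283 (N = -4 - 31*9 = -4 - 279 = -283)
N - (-283/Z(-8) - 2000/C) = -283 - (-283/(5 - 5*(-8)) - 2000/(-1/428)) = -283 - (-283/(5 + 40) - 2000*(-428)) = -283 - (-283/45 + 856000) = -283 - 1*38519717/45 = -283 - 38519717/45 = -38532452/45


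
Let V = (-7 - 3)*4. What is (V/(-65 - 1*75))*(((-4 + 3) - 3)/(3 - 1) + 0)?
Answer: -4/7 ≈ -0.57143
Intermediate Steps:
V = -40 (V = -10*4 = -40)
(V/(-65 - 1*75))*(((-4 + 3) - 3)/(3 - 1) + 0) = (-40/(-65 - 1*75))*(((-4 + 3) - 3)/(3 - 1) + 0) = (-40/(-65 - 75))*((-1 - 3)/2 + 0) = (-40/(-140))*((½)*(-4) + 0) = (-40*(-1/140))*(-2 + 0) = (2/7)*(-2) = -4/7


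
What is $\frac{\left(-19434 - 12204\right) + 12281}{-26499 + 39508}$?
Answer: $- \frac{19357}{13009} \approx -1.488$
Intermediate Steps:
$\frac{\left(-19434 - 12204\right) + 12281}{-26499 + 39508} = \frac{\left(-19434 - 12204\right) + 12281}{13009} = \left(-31638 + 12281\right) \frac{1}{13009} = \left(-19357\right) \frac{1}{13009} = - \frac{19357}{13009}$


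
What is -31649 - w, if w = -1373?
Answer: -30276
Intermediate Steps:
-31649 - w = -31649 - 1*(-1373) = -31649 + 1373 = -30276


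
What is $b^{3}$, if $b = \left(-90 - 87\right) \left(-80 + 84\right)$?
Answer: $-354894912$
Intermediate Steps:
$b = -708$ ($b = \left(-177\right) 4 = -708$)
$b^{3} = \left(-708\right)^{3} = -354894912$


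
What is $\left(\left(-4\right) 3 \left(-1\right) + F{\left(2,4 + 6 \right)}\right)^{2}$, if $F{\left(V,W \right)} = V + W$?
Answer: $576$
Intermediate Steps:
$\left(\left(-4\right) 3 \left(-1\right) + F{\left(2,4 + 6 \right)}\right)^{2} = \left(\left(-4\right) 3 \left(-1\right) + \left(2 + \left(4 + 6\right)\right)\right)^{2} = \left(\left(-12\right) \left(-1\right) + \left(2 + 10\right)\right)^{2} = \left(12 + 12\right)^{2} = 24^{2} = 576$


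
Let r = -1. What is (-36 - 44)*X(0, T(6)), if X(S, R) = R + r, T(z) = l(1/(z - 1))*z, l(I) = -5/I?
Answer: 12080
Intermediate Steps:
T(z) = z*(5 - 5*z) (T(z) = (-(-5 + 5*z))*z = (-5*(-1 + z))*z = (5 - 5*z)*z = z*(5 - 5*z))
X(S, R) = -1 + R (X(S, R) = R - 1 = -1 + R)
(-36 - 44)*X(0, T(6)) = (-36 - 44)*(-1 + 5*6*(1 - 1*6)) = -80*(-1 + 5*6*(1 - 6)) = -80*(-1 + 5*6*(-5)) = -80*(-1 - 150) = -80*(-151) = 12080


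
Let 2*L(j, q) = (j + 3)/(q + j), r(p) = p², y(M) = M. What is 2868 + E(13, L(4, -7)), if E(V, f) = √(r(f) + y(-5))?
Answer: 2868 + I*√131/6 ≈ 2868.0 + 1.9076*I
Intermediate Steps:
L(j, q) = (3 + j)/(2*(j + q)) (L(j, q) = ((j + 3)/(q + j))/2 = ((3 + j)/(j + q))/2 = (3 + j)/(2*(j + q)))
E(V, f) = √(-5 + f²) (E(V, f) = √(f² - 5) = √(-5 + f²))
2868 + E(13, L(4, -7)) = 2868 + √(-5 + ((3 + 4)/(2*(4 - 7)))²) = 2868 + √(-5 + ((½)*7/(-3))²) = 2868 + √(-5 + ((½)*(-⅓)*7)²) = 2868 + √(-5 + (-7/6)²) = 2868 + √(-5 + 49/36) = 2868 + √(-131/36) = 2868 + I*√131/6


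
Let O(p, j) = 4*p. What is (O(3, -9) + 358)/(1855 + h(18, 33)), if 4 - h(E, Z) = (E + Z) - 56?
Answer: 185/932 ≈ 0.19850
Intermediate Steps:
h(E, Z) = 60 - E - Z (h(E, Z) = 4 - ((E + Z) - 56) = 4 - (-56 + E + Z) = 4 + (56 - E - Z) = 60 - E - Z)
(O(3, -9) + 358)/(1855 + h(18, 33)) = (4*3 + 358)/(1855 + (60 - 1*18 - 1*33)) = (12 + 358)/(1855 + (60 - 18 - 33)) = 370/(1855 + 9) = 370/1864 = 370*(1/1864) = 185/932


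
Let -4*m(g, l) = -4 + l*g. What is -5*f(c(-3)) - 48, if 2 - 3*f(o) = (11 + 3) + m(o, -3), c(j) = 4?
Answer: -64/3 ≈ -21.333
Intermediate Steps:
m(g, l) = 1 - g*l/4 (m(g, l) = -(-4 + l*g)/4 = -(-4 + g*l)/4 = 1 - g*l/4)
f(o) = -13/3 - o/4 (f(o) = 2/3 - ((11 + 3) + (1 - 1/4*o*(-3)))/3 = 2/3 - (14 + (1 + 3*o/4))/3 = 2/3 - (15 + 3*o/4)/3 = 2/3 + (-5 - o/4) = -13/3 - o/4)
-5*f(c(-3)) - 48 = -5*(-13/3 - 1/4*4) - 48 = -5*(-13/3 - 1) - 48 = -5*(-16/3) - 48 = 80/3 - 48 = -64/3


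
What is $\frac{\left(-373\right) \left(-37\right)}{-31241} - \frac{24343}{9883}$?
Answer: $- \frac{896894946}{308754803} \approx -2.9049$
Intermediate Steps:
$\frac{\left(-373\right) \left(-37\right)}{-31241} - \frac{24343}{9883} = 13801 \left(- \frac{1}{31241}\right) - \frac{24343}{9883} = - \frac{13801}{31241} - \frac{24343}{9883} = - \frac{896894946}{308754803}$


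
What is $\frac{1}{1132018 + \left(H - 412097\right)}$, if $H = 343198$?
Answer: $\frac{1}{1063119} \approx 9.4063 \cdot 10^{-7}$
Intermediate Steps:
$\frac{1}{1132018 + \left(H - 412097\right)} = \frac{1}{1132018 + \left(343198 - 412097\right)} = \frac{1}{1132018 - 68899} = \frac{1}{1063119}$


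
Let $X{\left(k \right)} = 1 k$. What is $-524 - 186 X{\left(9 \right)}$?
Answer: $-2198$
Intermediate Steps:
$X{\left(k \right)} = k$
$-524 - 186 X{\left(9 \right)} = -524 - 186 \cdot 9 = -524 - 1674 = -2198$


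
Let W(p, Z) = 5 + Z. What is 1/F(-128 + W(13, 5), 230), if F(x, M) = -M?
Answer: -1/230 ≈ -0.0043478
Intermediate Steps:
1/F(-128 + W(13, 5), 230) = 1/(-1*230) = 1/(-230) = -1/230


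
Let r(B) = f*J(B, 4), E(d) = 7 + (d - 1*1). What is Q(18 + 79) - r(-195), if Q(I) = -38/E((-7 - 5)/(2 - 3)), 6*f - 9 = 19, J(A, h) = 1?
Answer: -61/9 ≈ -6.7778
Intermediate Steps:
f = 14/3 (f = 3/2 + (⅙)*19 = 3/2 + 19/6 = 14/3 ≈ 4.6667)
E(d) = 6 + d (E(d) = 7 + (d - 1) = 7 + (-1 + d) = 6 + d)
Q(I) = -19/9 (Q(I) = -38/(6 + (-7 - 5)/(2 - 3)) = -38/(6 - 12/(-1)) = -38/(6 - 12*(-1)) = -38/(6 + 12) = -38/18 = -38*1/18 = -19/9)
r(B) = 14/3 (r(B) = (14/3)*1 = 14/3)
Q(18 + 79) - r(-195) = -19/9 - 1*14/3 = -19/9 - 14/3 = -61/9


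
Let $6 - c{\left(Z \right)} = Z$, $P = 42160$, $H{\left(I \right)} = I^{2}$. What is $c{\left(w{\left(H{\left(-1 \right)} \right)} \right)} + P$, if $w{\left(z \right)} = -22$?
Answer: $42188$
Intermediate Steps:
$c{\left(Z \right)} = 6 - Z$
$c{\left(w{\left(H{\left(-1 \right)} \right)} \right)} + P = \left(6 - -22\right) + 42160 = \left(6 + 22\right) + 42160 = 28 + 42160 = 42188$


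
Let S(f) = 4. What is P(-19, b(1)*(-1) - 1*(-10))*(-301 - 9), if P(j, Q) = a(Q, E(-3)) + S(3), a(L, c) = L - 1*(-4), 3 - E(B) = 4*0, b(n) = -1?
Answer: -5890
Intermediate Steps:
E(B) = 3 (E(B) = 3 - 4*0 = 3 - 1*0 = 3 + 0 = 3)
a(L, c) = 4 + L (a(L, c) = L + 4 = 4 + L)
P(j, Q) = 8 + Q (P(j, Q) = (4 + Q) + 4 = 8 + Q)
P(-19, b(1)*(-1) - 1*(-10))*(-301 - 9) = (8 + (-1*(-1) - 1*(-10)))*(-301 - 9) = (8 + (1 + 10))*(-310) = (8 + 11)*(-310) = 19*(-310) = -5890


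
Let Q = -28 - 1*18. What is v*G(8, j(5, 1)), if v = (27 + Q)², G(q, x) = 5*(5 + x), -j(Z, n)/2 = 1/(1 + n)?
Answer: 7220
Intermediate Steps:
j(Z, n) = -2/(1 + n)
G(q, x) = 25 + 5*x
Q = -46 (Q = -28 - 18 = -46)
v = 361 (v = (27 - 46)² = (-19)² = 361)
v*G(8, j(5, 1)) = 361*(25 + 5*(-2/(1 + 1))) = 361*(25 + 5*(-2/2)) = 361*(25 + 5*(-2*½)) = 361*(25 + 5*(-1)) = 361*(25 - 5) = 361*20 = 7220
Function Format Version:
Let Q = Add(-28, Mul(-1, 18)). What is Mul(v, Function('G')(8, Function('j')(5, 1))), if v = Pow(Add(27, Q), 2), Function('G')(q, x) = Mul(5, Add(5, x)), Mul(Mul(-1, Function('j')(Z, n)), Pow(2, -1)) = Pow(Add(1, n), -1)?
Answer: 7220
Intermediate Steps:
Function('j')(Z, n) = Mul(-2, Pow(Add(1, n), -1))
Function('G')(q, x) = Add(25, Mul(5, x))
Q = -46 (Q = Add(-28, -18) = -46)
v = 361 (v = Pow(Add(27, -46), 2) = Pow(-19, 2) = 361)
Mul(v, Function('G')(8, Function('j')(5, 1))) = Mul(361, Add(25, Mul(5, Mul(-2, Pow(Add(1, 1), -1))))) = Mul(361, Add(25, Mul(5, Mul(-2, Pow(2, -1))))) = Mul(361, Add(25, Mul(5, Mul(-2, Rational(1, 2))))) = Mul(361, Add(25, Mul(5, -1))) = Mul(361, Add(25, -5)) = Mul(361, 20) = 7220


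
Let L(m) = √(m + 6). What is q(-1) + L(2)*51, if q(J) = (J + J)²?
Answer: 4 + 102*√2 ≈ 148.25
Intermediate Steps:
q(J) = 4*J² (q(J) = (2*J)² = 4*J²)
L(m) = √(6 + m)
q(-1) + L(2)*51 = 4*(-1)² + √(6 + 2)*51 = 4*1 + √8*51 = 4 + (2*√2)*51 = 4 + 102*√2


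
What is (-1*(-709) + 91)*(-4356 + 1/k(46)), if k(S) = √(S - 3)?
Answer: -3484800 + 800*√43/43 ≈ -3.4847e+6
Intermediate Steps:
k(S) = √(-3 + S)
(-1*(-709) + 91)*(-4356 + 1/k(46)) = (-1*(-709) + 91)*(-4356 + 1/(√(-3 + 46))) = (709 + 91)*(-4356 + 1/(√43)) = 800*(-4356 + √43/43) = -3484800 + 800*√43/43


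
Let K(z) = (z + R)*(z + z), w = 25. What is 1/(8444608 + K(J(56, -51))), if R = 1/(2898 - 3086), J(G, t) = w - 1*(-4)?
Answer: 94/793951231 ≈ 1.1840e-7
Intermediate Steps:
J(G, t) = 29 (J(G, t) = 25 - 1*(-4) = 25 + 4 = 29)
R = -1/188 (R = 1/(-188) = -1/188 ≈ -0.0053191)
K(z) = 2*z*(-1/188 + z) (K(z) = (z - 1/188)*(z + z) = (-1/188 + z)*(2*z) = 2*z*(-1/188 + z))
1/(8444608 + K(J(56, -51))) = 1/(8444608 + (1/94)*29*(-1 + 188*29)) = 1/(8444608 + (1/94)*29*(-1 + 5452)) = 1/(8444608 + (1/94)*29*5451) = 1/(8444608 + 158079/94) = 1/(793951231/94) = 94/793951231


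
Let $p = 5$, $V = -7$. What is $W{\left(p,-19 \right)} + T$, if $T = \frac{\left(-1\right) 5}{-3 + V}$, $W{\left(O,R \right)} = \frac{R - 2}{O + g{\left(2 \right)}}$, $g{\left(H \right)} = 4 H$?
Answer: $- \frac{29}{26} \approx -1.1154$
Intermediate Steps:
$W{\left(O,R \right)} = \frac{-2 + R}{8 + O}$ ($W{\left(O,R \right)} = \frac{R - 2}{O + 4 \cdot 2} = \frac{-2 + R}{O + 8} = \frac{-2 + R}{8 + O}$)
$T = \frac{1}{2}$ ($T = \frac{\left(-1\right) 5}{-3 - 7} = - \frac{5}{-10} = \left(-5\right) \left(- \frac{1}{10}\right) = \frac{1}{2} \approx 0.5$)
$W{\left(p,-19 \right)} + T = \frac{-2 - 19}{8 + 5} + \frac{1}{2} = \frac{1}{13} \left(-21\right) + \frac{1}{2} = - \frac{21}{13} + \frac{1}{2} = - \frac{29}{26}$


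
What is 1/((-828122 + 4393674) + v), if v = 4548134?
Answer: 1/8113686 ≈ 1.2325e-7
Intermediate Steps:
1/((-828122 + 4393674) + v) = 1/((-828122 + 4393674) + 4548134) = 1/(3565552 + 4548134) = 1/8113686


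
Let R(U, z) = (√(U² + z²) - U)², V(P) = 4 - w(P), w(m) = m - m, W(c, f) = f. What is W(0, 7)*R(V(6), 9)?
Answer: 791 - 56*√97 ≈ 239.46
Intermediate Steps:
w(m) = 0
V(P) = 4 (V(P) = 4 - 1*0 = 4 + 0 = 4)
W(0, 7)*R(V(6), 9) = 7*(4 - √(4² + 9²))² = 7*(4 - √(16 + 81))² = 7*(4 - √97)²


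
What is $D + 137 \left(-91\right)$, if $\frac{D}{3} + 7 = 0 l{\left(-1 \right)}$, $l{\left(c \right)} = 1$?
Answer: $-12488$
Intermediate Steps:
$D = -21$ ($D = -21 + 3 \cdot 0 \cdot 1 = -21 + 3 \cdot 0 = -21 + 0 = -21$)
$D + 137 \left(-91\right) = -21 + 137 \left(-91\right) = -21 - 12467 = -12488$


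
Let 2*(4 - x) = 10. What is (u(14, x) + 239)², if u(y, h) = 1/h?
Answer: 56644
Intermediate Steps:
x = -1 (x = 4 - ½*10 = 4 - 5 = -1)
(u(14, x) + 239)² = (1/(-1) + 239)² = (-1 + 239)² = 238² = 56644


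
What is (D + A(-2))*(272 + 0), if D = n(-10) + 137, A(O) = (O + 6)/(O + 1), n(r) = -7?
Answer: 34272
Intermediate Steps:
A(O) = (6 + O)/(1 + O)
D = 130 (D = -7 + 137 = 130)
(D + A(-2))*(272 + 0) = (130 + (6 - 2)/(1 - 2))*(272 + 0) = (130 + 4/(-1))*272 = (130 - 1*4)*272 = (130 - 4)*272 = 126*272 = 34272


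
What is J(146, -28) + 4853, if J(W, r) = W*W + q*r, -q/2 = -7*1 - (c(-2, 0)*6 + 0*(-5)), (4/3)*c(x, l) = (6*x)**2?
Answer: -10511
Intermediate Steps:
c(x, l) = 27*x**2 (c(x, l) = 3*(6*x)**2/4 = 3*(36*x**2)/4 = 27*x**2)
q = 1310 (q = -2*(-7*1 - ((27*(-2)**2)*6 + 0*(-5))) = -2*(-7 - ((27*4)*6 + 0)) = -2*(-7 - (108*6 + 0)) = -2*(-7 - (648 + 0)) = -2*(-7 - 1*648) = -2*(-7 - 648) = -2*(-655) = 1310)
J(W, r) = W**2 + 1310*r (J(W, r) = W*W + 1310*r = W**2 + 1310*r)
J(146, -28) + 4853 = (146**2 + 1310*(-28)) + 4853 = (21316 - 36680) + 4853 = -15364 + 4853 = -10511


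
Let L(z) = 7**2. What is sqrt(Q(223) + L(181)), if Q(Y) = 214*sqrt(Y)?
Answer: sqrt(49 + 214*sqrt(223)) ≈ 56.962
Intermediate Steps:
L(z) = 49
sqrt(Q(223) + L(181)) = sqrt(214*sqrt(223) + 49) = sqrt(49 + 214*sqrt(223))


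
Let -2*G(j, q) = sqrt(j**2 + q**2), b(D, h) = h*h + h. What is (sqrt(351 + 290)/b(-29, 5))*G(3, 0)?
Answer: -sqrt(641)/20 ≈ -1.2659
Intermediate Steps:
b(D, h) = h + h**2 (b(D, h) = h**2 + h = h + h**2)
G(j, q) = -sqrt(j**2 + q**2)/2
(sqrt(351 + 290)/b(-29, 5))*G(3, 0) = (sqrt(351 + 290)/((5*(1 + 5))))*(-sqrt(3**2 + 0**2)/2) = (sqrt(641)/((5*6)))*(-sqrt(9 + 0)/2) = (sqrt(641)/30)*(-sqrt(9)/2) = (sqrt(641)*(1/30))*(-1/2*3) = (sqrt(641)/30)*(-3/2) = -sqrt(641)/20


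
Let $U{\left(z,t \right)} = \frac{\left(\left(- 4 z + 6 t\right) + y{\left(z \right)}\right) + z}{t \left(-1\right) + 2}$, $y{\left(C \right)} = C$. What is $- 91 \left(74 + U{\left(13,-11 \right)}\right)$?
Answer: $-6090$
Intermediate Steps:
$U{\left(z,t \right)} = \frac{- 2 z + 6 t}{2 - t}$ ($U{\left(z,t \right)} = \frac{\left(\left(- 4 z + 6 t\right) + z\right) + z}{t \left(-1\right) + 2} = \frac{\left(- 3 z + 6 t\right) + z}{- t + 2} = \frac{- 2 z + 6 t}{2 - t}$)
$- 91 \left(74 + U{\left(13,-11 \right)}\right) = - 91 \left(74 + \frac{2 \left(13 - -33\right)}{-2 - 11}\right) = - 91 \left(74 + \frac{2 \left(13 + 33\right)}{-13}\right) = - 91 \left(74 + 2 \left(- \frac{1}{13}\right) 46\right) = - 91 \left(74 - \frac{92}{13}\right) = \left(-91\right) \frac{870}{13} = -6090$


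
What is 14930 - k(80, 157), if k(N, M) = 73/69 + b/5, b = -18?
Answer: 5151727/345 ≈ 14933.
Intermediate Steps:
k(N, M) = -877/345 (k(N, M) = 73/69 - 18/5 = -877/345)
14930 - k(80, 157) = 14930 - 1*(-877/345) = 14930 + 877/345 = 5151727/345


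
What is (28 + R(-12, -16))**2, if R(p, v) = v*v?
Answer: 80656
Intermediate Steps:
R(p, v) = v**2
(28 + R(-12, -16))**2 = (28 + (-16)**2)**2 = (28 + 256)**2 = 284**2 = 80656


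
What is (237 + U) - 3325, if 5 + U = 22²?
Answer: -2609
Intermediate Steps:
U = 479 (U = -5 + 22² = -5 + 484 = 479)
(237 + U) - 3325 = (237 + 479) - 3325 = 716 - 3325 = -2609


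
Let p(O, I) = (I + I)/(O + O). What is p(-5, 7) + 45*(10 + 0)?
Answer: 2243/5 ≈ 448.60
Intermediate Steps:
p(O, I) = I/O (p(O, I) = (2*I)/((2*O)) = (2*I)*(1/(2*O)) = I/O)
p(-5, 7) + 45*(10 + 0) = 7/(-5) + 45*(10 + 0) = 7*(-⅕) + 45*10 = -7/5 + 450 = 2243/5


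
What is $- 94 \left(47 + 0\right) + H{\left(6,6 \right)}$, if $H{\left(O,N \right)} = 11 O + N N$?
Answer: $-4316$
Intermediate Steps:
$H{\left(O,N \right)} = N^{2} + 11 O$ ($H{\left(O,N \right)} = 11 O + N^{2} = N^{2} + 11 O$)
$- 94 \left(47 + 0\right) + H{\left(6,6 \right)} = - 94 \left(47 + 0\right) + \left(6^{2} + 11 \cdot 6\right) = \left(-94\right) 47 + \left(36 + 66\right) = -4418 + 102 = -4316$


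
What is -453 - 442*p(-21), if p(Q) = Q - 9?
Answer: 12807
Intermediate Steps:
p(Q) = -9 + Q
-453 - 442*p(-21) = -453 - 442*(-9 - 21) = -453 - 442*(-30) = -453 + 13260 = 12807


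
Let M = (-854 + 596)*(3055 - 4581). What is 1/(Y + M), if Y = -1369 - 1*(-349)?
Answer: 1/392688 ≈ 2.5466e-6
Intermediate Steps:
M = 393708 (M = -258*(-1526) = 393708)
Y = -1020 (Y = -1369 + 349 = -1020)
1/(Y + M) = 1/(-1020 + 393708) = 1/392688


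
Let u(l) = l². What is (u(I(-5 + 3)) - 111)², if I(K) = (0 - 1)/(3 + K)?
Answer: 12100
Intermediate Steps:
I(K) = -1/(3 + K)
(u(I(-5 + 3)) - 111)² = ((-1/(3 + (-5 + 3)))² - 111)² = ((-1/(3 - 2))² - 111)² = ((-1/1)² - 111)² = ((-1*1)² - 111)² = ((-1)² - 111)² = (1 - 111)² = (-110)² = 12100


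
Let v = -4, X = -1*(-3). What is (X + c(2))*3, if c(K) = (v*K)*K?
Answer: -39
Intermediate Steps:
X = 3
c(K) = -4*K² (c(K) = (-4*K)*K = -4*K²)
(X + c(2))*3 = (3 - 4*2²)*3 = (3 - 4*4)*3 = (3 - 16)*3 = -13*3 = -39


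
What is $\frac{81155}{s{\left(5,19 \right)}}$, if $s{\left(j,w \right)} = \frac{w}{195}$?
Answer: $\frac{15825225}{19} \approx 8.3291 \cdot 10^{5}$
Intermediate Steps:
$s{\left(j,w \right)} = \frac{w}{195}$ ($s{\left(j,w \right)} = w \frac{1}{195} = \frac{w}{195}$)
$\frac{81155}{s{\left(5,19 \right)}} = \frac{81155}{\frac{1}{195} \cdot 19} = \frac{81155}{\frac{19}{195}} = 81155 \cdot \frac{195}{19} = \frac{15825225}{19}$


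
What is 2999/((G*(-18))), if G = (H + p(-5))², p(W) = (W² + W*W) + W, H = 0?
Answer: -2999/36450 ≈ -0.082277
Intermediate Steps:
p(W) = W + 2*W² (p(W) = (W² + W²) + W = 2*W² + W = W + 2*W²)
G = 2025 (G = (0 - 5*(1 + 2*(-5)))² = (0 - 5*(1 - 10))² = (0 - 5*(-9))² = (0 + 45)² = 45² = 2025)
2999/((G*(-18))) = 2999/((2025*(-18))) = 2999/(-36450) = 2999*(-1/36450) = -2999/36450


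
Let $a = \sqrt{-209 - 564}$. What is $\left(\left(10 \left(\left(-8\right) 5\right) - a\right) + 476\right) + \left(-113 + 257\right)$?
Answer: $220 - i \sqrt{773} \approx 220.0 - 27.803 i$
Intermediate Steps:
$a = i \sqrt{773}$ ($a = \sqrt{-773} = i \sqrt{773} \approx 27.803 i$)
$\left(\left(10 \left(\left(-8\right) 5\right) - a\right) + 476\right) + \left(-113 + 257\right) = \left(\left(10 \left(\left(-8\right) 5\right) - i \sqrt{773}\right) + 476\right) + \left(-113 + 257\right) = \left(\left(10 \left(-40\right) - i \sqrt{773}\right) + 476\right) + 144 = \left(\left(-400 - i \sqrt{773}\right) + 476\right) + 144 = \left(76 - i \sqrt{773}\right) + 144 = 220 - i \sqrt{773}$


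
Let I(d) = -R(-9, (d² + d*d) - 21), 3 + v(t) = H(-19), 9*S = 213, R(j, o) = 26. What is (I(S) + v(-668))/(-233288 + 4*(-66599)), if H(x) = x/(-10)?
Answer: 271/4996840 ≈ 5.4234e-5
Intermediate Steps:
H(x) = -x/10 (H(x) = x*(-⅒) = -x/10)
S = 71/3 (S = (⅑)*213 = 71/3 ≈ 23.667)
v(t) = -11/10 (v(t) = -3 - ⅒*(-19) = -3 + 19/10 = -11/10)
I(d) = -26 (I(d) = -1*26 = -26)
(I(S) + v(-668))/(-233288 + 4*(-66599)) = (-26 - 11/10)/(-233288 + 4*(-66599)) = -271/(10*(-233288 - 266396)) = -271/10/(-499684) = -271/10*(-1/499684) = 271/4996840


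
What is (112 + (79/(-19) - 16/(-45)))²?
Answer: 8557915081/731025 ≈ 11707.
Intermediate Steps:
(112 + (79/(-19) - 16/(-45)))² = (112 + (79*(-1/19) - 16*(-1/45)))² = (112 + (-79/19 + 16/45))² = (112 - 3251/855)² = (92509/855)² = 8557915081/731025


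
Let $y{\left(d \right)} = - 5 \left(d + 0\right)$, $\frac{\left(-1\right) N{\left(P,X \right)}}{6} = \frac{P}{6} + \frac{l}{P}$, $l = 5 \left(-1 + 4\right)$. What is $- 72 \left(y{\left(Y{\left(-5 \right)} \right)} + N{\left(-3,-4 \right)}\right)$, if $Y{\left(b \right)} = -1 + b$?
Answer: $-4536$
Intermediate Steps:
$l = 15$ ($l = 5 \cdot 3 = 15$)
$N{\left(P,X \right)} = - P - \frac{90}{P}$ ($N{\left(P,X \right)} = - 6 \left(\frac{P}{6} + \frac{15}{P}\right) = - 6 \left(\frac{15}{P} + \frac{P}{6}\right) = - P - \frac{90}{P}$)
$y{\left(d \right)} = - 5 d$
$- 72 \left(y{\left(Y{\left(-5 \right)} \right)} + N{\left(-3,-4 \right)}\right) = - 72 \left(- 5 \left(-1 - 5\right) - \left(-3 + \frac{90}{-3}\right)\right) = - 72 \left(\left(-5\right) \left(-6\right) + \left(3 - -30\right)\right) = - 72 \left(30 + \left(3 + 30\right)\right) = - 72 \left(30 + 33\right) = \left(-72\right) 63 = -4536$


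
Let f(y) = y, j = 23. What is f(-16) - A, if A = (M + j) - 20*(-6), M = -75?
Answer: -84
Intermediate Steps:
A = 68 (A = (-75 + 23) - 20*(-6) = -52 + 120 = 68)
f(-16) - A = -16 - 1*68 = -16 - 68 = -84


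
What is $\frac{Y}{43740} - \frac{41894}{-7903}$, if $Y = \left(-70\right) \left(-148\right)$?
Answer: $\frac{95715932}{17283861} \approx 5.5379$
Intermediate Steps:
$Y = 10360$
$\frac{Y}{43740} - \frac{41894}{-7903} = \frac{10360}{43740} - \frac{41894}{-7903} = 10360 \cdot \frac{1}{43740} - - \frac{41894}{7903} = \frac{518}{2187} + \frac{41894}{7903} = \frac{95715932}{17283861}$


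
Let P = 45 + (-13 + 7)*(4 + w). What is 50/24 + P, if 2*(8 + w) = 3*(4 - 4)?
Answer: 853/12 ≈ 71.083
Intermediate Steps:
w = -8 (w = -8 + (3*(4 - 4))/2 = -8 + (3*0)/2 = -8 + (1/2)*0 = -8 + 0 = -8)
P = 69 (P = 45 + (-13 + 7)*(4 - 8) = 45 - 6*(-4) = 45 + 24 = 69)
50/24 + P = 50/24 + 69 = 50*(1/24) + 69 = 25/12 + 69 = 853/12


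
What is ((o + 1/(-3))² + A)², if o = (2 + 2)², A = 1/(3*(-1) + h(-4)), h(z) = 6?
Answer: 4892944/81 ≈ 60407.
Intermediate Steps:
A = ⅓ (A = 1/(3*(-1) + 6) = 1/(-3 + 6) = 1/3 = ⅓ ≈ 0.33333)
o = 16 (o = 4² = 16)
((o + 1/(-3))² + A)² = ((16 + 1/(-3))² + ⅓)² = ((16 - ⅓)² + ⅓)² = ((47/3)² + ⅓)² = (2209/9 + ⅓)² = (2212/9)² = 4892944/81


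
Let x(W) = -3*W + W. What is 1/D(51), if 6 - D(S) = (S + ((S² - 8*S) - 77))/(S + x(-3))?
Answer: -57/1825 ≈ -0.031233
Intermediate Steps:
x(W) = -2*W
D(S) = 6 - (-77 + S² - 7*S)/(6 + S) (D(S) = 6 - (S + ((S² - 8*S) - 77))/(S - 2*(-3)) = 6 - (S + (-77 + S² - 8*S))/(S + 6) = 6 - (-77 + S² - 7*S)/(6 + S))
1/D(51) = 1/((113 - 1*51² + 13*51)/(6 + 51)) = 1/((113 - 1*2601 + 663)/57) = 1/((113 - 2601 + 663)/57) = 1/((1/57)*(-1825)) = 1/(-1825/57) = -57/1825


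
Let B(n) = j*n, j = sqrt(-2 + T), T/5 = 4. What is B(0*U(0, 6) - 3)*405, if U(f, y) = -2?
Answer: -3645*sqrt(2) ≈ -5154.8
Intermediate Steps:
T = 20 (T = 5*4 = 20)
j = 3*sqrt(2) (j = sqrt(-2 + 20) = sqrt(18) = 3*sqrt(2) ≈ 4.2426)
B(n) = 3*n*sqrt(2) (B(n) = (3*sqrt(2))*n = 3*n*sqrt(2))
B(0*U(0, 6) - 3)*405 = (3*(0*(-2) - 3)*sqrt(2))*405 = (3*(0 - 3)*sqrt(2))*405 = (3*(-3)*sqrt(2))*405 = -9*sqrt(2)*405 = -3645*sqrt(2)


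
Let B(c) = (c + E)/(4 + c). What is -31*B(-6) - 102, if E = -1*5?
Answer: -545/2 ≈ -272.50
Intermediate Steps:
E = -5
B(c) = (-5 + c)/(4 + c) (B(c) = (c - 5)/(4 + c) = (-5 + c)/(4 + c))
-31*B(-6) - 102 = -31*(-5 - 6)/(4 - 6) - 102 = -31*(-11)/(-2) - 102 = -(-31)*(-11)/2 - 102 = -31*11/2 - 102 = -341/2 - 102 = -545/2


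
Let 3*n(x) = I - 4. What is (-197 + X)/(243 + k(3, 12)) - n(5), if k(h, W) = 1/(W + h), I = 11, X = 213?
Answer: -12401/5469 ≈ -2.2675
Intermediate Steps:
n(x) = 7/3 (n(x) = (11 - 4)/3 = (⅓)*7 = 7/3)
(-197 + X)/(243 + k(3, 12)) - n(5) = (-197 + 213)/(243 + 1/(12 + 3)) - 1*7/3 = 16/(243 + 1/15) - 7/3 = 16/(3646/15) - 7/3 = 16*(15/3646) - 7/3 = 120/1823 - 7/3 = -12401/5469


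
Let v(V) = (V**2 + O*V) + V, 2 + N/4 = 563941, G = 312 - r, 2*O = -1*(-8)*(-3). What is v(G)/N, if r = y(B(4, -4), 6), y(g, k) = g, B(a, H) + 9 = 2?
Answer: 24563/563939 ≈ 0.043556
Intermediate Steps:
B(a, H) = -7 (B(a, H) = -9 + 2 = -7)
O = -12 (O = (-1*(-8)*(-3))/2 = (8*(-3))/2 = (1/2)*(-24) = -12)
r = -7
G = 319 (G = 312 - 1*(-7) = 312 + 7 = 319)
N = 2255756 (N = -8 + 4*563941 = -8 + 2255764 = 2255756)
v(V) = V**2 - 11*V (v(V) = (V**2 - 12*V) + V = V**2 - 11*V)
v(G)/N = (319*(-11 + 319))/2255756 = (319*308)*(1/2255756) = 98252*(1/2255756) = 24563/563939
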